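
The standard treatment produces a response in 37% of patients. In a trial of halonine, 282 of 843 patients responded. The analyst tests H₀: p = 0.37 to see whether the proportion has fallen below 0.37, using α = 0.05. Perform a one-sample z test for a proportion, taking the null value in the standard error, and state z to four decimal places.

p̂ = 282/843 ≈ 0.3345196.
SE = √(p₀(1−p₀)/n) = √(0.2331/843) = 0.0166287.
z = (0.3345196 − 0.37)/0.0166287 = -0.0354804/0.0166287 = -2.1337.
p-value = P(Z < -2.134) ≈ 0.0164, so at α = 0.05 we reject H₀.

z = -2.1337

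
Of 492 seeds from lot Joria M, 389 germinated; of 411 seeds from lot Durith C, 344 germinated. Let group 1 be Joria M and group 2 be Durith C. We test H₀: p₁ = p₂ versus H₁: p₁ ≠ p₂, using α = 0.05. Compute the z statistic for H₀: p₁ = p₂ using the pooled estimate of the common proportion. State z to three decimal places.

z = -1.774

p̂₁ = 389/492 ≈ 0.79065, p̂₂ = 344/411 ≈ 0.83698.
Pooled p̂ = (389+344)/(492+411) = 733/903 = 0.81174.
SE = √(p̂(1−p̂)(1/n₁+1/n₂)) = √(0.81174·0.18826·0.00446561) = √(0.00068243) = 0.02612.
z = (0.79065 − 0.83698)/0.02612 = -0.04633/0.02612 = -1.774.
p-value = 2·P(Z > 1.774) ≈ 0.0761. With α = 0.05, fail to reject H₀.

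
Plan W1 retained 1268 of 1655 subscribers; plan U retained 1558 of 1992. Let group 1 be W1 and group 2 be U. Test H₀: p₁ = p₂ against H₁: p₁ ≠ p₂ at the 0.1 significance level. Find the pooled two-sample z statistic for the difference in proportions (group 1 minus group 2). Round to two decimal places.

p̂₁ = 1268/1655 ≈ 0.76616, p̂₂ = 1558/1992 ≈ 0.78213.
Pooled p̂ = (1268+1558)/(1655+1992) = 2826/3647 = 0.77488.
SE = √(p̂(1−p̂)(1/n₁+1/n₂)) = √(0.77488·0.22512·0.00110624) = √(0.000192971) = 0.01389.
z = (0.76616 − 0.78213)/0.01389 = -0.01597/0.01389 = -1.15.
Two-sided p-value ≈ 2·Φ(−1.149) = 0.2504, so at α = 0.1 we fail to reject H₀.

z = -1.15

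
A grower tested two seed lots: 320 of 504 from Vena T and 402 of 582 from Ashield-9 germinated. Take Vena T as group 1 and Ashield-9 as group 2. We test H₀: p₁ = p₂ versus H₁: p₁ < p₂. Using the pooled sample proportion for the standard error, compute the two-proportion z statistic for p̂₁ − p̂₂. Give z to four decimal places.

p̂₁ = 320/504 = 0.634921, p̂₂ = 402/582 = 0.690722.
Pooled p̂ = (320+402)/(504+582) = 722/1086 = 0.664825.
SE = √(0.222833 × 0.00370234) = 0.028723.
z = (0.634921 − 0.690722)/0.028723 = -0.055801/0.028723 = -1.9427.

z = -1.9427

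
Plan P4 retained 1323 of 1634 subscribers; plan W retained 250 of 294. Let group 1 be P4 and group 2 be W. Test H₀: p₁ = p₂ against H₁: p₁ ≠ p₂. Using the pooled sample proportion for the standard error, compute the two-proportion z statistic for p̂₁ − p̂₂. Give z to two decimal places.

p̂₁ = 1323/1634 = 0.80967, p̂₂ = 250/294 = 0.85034.
Pooled p̂ = (1323+250)/(1634+294) = 1573/1928 = 0.81587.
SE = √(p̂(1−p̂)(1/n₁+1/n₂)) = √(0.81587·0.18413·0.00401336) = √(0.000602907) = 0.02455.
z = (0.80967 − 0.85034)/0.02455 = -0.04067/0.02455 = -1.66.
Two-sided p-value ≈ 2·Φ(−1.656) = 0.0976.

z = -1.66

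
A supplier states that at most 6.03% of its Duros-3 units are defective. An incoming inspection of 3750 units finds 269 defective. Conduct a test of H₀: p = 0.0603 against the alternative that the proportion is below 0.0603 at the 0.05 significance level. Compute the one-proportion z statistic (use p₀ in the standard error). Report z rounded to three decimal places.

z = 2.941

p̂ = 269/3750 ≈ 0.071733.
Under H₀, SE = √(0.0603·0.9397/3750) = √(1.51104e-05) = 0.003887.
z = (0.071733 − 0.0603)/0.003887 = 0.011433/0.003887 = 2.941.
p-value = P(Z < 2.941) ≈ 0.9984, so at α = 0.05 we fail to reject H₀.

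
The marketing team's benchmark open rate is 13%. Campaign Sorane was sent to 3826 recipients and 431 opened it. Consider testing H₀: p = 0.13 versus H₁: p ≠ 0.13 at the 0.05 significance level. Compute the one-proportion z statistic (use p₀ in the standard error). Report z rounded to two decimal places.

z = -3.19

p̂ = 431/3826 ≈ 0.11265.
Standard error under H₀: √(0.13×0.87/3826) = 0.00544.
z = (0.11265 − 0.13)/0.00544 = -0.01735/0.00544 = -3.19.
p-value = 2·P(Z > 3.191) ≈ 0.0014. With α = 0.05, reject H₀.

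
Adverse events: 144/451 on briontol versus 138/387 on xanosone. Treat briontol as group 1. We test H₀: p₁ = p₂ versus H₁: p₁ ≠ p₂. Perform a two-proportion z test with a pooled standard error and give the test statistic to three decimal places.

p̂₁ = 144/451 ≈ 0.31929, p̂₂ = 138/387 ≈ 0.35659.
Pooled p̂ = (144+138)/(451+387) = 282/838 = 0.33652.
SE = √(0.223273 × 0.00480127) = 0.03274.
z = (0.31929 − 0.35659)/0.03274 = -0.03730/0.03274 = -1.139.

z = -1.139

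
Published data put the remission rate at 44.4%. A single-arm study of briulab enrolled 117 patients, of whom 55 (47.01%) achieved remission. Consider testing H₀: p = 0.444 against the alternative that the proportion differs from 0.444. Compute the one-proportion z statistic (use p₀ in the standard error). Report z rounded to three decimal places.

p̂ = 55/117 ≈ 0.47009.
SE = √(p₀(1−p₀)/n) = √(0.24686/117) = 0.04593.
z = (0.47009 − 0.444)/0.04593 = 0.02609/0.04593 = 0.568.
Two-sided p-value ≈ 2·Φ(−0.568) = 0.5701.

z = 0.568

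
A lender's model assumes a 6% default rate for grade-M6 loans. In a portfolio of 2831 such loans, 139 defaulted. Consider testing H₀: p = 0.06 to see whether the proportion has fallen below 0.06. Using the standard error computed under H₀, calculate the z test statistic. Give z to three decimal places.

p̂ = 139/2831 ≈ 0.0490993.
SE = √(p₀(1−p₀)/n) = √(0.0564/2831) = 0.0044634.
z = (0.0490993 − 0.06)/0.0044634 = -0.0109007/0.0044634 = -2.442.

z = -2.442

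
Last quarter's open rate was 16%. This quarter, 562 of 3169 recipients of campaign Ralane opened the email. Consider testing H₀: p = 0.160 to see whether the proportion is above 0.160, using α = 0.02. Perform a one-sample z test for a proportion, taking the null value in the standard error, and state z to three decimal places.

p̂ = 562/3169 = 0.177343.
SE = √(p₀(1−p₀)/n) = √(0.1344/3169) = 0.006512.
z = (0.177343 − 0.16)/0.006512 = 0.017343/0.006512 = 2.663.
p-value = P(Z > 2.663) ≈ 0.0039, so at α = 0.02 we reject H₀.

z = 2.663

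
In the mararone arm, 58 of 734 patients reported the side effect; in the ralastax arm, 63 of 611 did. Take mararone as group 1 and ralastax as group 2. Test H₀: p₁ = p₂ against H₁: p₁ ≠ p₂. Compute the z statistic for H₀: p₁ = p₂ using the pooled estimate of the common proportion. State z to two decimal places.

z = -1.54

p̂₁ = 58/734 ≈ 0.0790, p̂₂ = 63/611 ≈ 0.1031.
Pooled p̂ = (58+63)/(734+611) = 121/1345 = 0.0900.
SE = √(0.0818695 × 0.00299906) = 0.0157.
z = (0.0790 − 0.1031)/0.0157 = -0.0241/0.0157 = -1.54.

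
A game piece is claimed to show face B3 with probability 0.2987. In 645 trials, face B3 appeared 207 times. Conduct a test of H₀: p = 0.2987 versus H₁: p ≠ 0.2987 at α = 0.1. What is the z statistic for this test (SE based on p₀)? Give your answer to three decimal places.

z = 1.234

p̂ = 207/645 ≈ 0.32093.
Standard error under H₀: √(0.2987×0.7013/645) = 0.01802.
z = (0.32093 − 0.2987)/0.01802 = 0.02223/0.01802 = 1.234.
p-value = 2·P(Z > 1.234) ≈ 0.2174; since p > α = 0.1, fail to reject H₀.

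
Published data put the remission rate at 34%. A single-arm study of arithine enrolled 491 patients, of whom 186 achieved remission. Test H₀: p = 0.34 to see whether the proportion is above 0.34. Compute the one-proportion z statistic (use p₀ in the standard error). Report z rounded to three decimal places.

z = 1.816

p̂ = 186/491 ≈ 0.37882.
Under H₀, SE = √(0.34·0.66/491) = √(0.000457026) = 0.02138.
z = (0.37882 − 0.34)/0.02138 = 0.03882/0.02138 = 1.816.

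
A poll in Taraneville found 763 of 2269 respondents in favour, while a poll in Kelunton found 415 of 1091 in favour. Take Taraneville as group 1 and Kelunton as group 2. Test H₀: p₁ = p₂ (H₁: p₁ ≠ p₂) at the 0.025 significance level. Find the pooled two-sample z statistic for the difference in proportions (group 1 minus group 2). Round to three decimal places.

z = -2.509

p̂₁ = 763/2269 = 0.33627, p̂₂ = 415/1091 = 0.38038.
Pooled p̂ = (763+415)/(2269+1091) = 1178/3360 = 0.35060.
SE = √(0.227678 × 0.00135731) = 0.01758.
z = (0.33627 − 0.38038)/0.01758 = -0.04411/0.01758 = -2.509.
Two-sided p-value ≈ 2·Φ(−2.509) = 0.0121; since p < α = 0.025, reject H₀.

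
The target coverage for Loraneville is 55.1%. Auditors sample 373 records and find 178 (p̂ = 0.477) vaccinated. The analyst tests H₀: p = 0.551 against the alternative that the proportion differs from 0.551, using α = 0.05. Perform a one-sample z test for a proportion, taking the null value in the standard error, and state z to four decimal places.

z = -2.8651

p̂ = 178/373 = 0.477212.
SE = √(p₀(1−p₀)/n) = √(0.2474/373) = 0.025754.
z = (0.477212 − 0.551)/0.025754 = -0.073788/0.025754 = -2.8651.
Two-sided p-value ≈ 2·Φ(−2.865) = 0.0042; since p < α = 0.05, reject H₀.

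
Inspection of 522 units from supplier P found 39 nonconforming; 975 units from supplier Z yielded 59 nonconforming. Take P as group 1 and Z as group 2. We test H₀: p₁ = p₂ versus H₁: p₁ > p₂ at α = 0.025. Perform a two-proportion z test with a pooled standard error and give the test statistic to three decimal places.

p̂₁ = 39/522 = 0.07471, p̂₂ = 59/975 = 0.06051.
Pooled p̂ = (39+59)/(522+975) = 98/1497 = 0.06546.
SE = √(0.0611787 × 0.00294135) = 0.01341.
z = (0.07471 − 0.06051)/0.01341 = 0.01420/0.01341 = 1.059.
p-value = P(Z > 1.059) ≈ 0.1449. With α = 0.025, fail to reject H₀.

z = 1.059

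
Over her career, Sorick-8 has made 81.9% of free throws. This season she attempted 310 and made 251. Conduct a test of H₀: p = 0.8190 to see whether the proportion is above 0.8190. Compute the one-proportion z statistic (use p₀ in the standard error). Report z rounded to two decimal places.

z = -0.43

p̂ = 251/310 = 0.80968.
Under H₀, SE = √(0.819·0.181/310) = √(0.00047819) = 0.02187.
z = (0.80968 − 0.819)/0.02187 = -0.00932/0.02187 = -0.43.
p-value = P(Z > -0.426) ≈ 0.6651.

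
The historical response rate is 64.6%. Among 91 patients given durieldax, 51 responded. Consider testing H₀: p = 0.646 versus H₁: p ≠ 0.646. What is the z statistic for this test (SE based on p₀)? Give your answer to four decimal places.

z = -1.7068

p̂ = 51/91 ≈ 0.560440.
Under H₀, SE = √(0.646·0.354/91) = √(0.00251301) = 0.050130.
z = (0.560440 − 0.646)/0.050130 = -0.085560/0.050130 = -1.7068.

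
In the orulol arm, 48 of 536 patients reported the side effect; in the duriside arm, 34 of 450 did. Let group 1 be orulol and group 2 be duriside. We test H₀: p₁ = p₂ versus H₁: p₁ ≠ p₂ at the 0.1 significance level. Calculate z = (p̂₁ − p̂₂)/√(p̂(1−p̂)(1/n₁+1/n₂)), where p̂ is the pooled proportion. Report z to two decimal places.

p̂₁ = 48/536 = 0.0896, p̂₂ = 34/450 = 0.0756.
Pooled p̂ = (48+34)/(536+450) = 82/986 = 0.0832.
SE = √(p̂(1−p̂)(1/n₁+1/n₂)) = √(0.0832·0.9168·0.00408789) = √(0.000311694) = 0.0177.
z = (0.0896 − 0.0756)/0.0177 = 0.0140/0.0177 = 0.79.
p-value = 2·P(Z > 0.793) ≈ 0.4279. With α = 0.1, fail to reject H₀.

z = 0.79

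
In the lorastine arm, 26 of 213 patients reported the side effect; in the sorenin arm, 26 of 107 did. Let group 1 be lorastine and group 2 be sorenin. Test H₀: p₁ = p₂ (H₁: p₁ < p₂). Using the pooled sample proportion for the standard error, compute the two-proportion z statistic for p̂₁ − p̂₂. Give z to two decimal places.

z = -2.77

p̂₁ = 26/213 = 0.1221, p̂₂ = 26/107 = 0.2430.
Pooled p̂ = (26+26)/(213+107) = 52/320 = 0.1625.
SE = √(p̂(1−p̂)(1/n₁+1/n₂)) = √(0.1625·0.8375·0.0140406) = √(0.00191084) = 0.0437.
z = (0.1221 − 0.2430)/0.0437 = -0.1209/0.0437 = -2.77.
p-value = P(Z < -2.766) ≈ 0.0028.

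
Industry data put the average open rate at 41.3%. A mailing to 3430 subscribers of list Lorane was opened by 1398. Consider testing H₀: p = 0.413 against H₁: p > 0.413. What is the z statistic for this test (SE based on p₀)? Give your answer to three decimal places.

p̂ = 1398/3430 ≈ 0.407580.
Under H₀, SE = √(0.413·0.587/3430) = √(7.06796e-05) = 0.008407.
z = (0.407580 − 0.413)/0.008407 = -0.005420/0.008407 = -0.645.

z = -0.645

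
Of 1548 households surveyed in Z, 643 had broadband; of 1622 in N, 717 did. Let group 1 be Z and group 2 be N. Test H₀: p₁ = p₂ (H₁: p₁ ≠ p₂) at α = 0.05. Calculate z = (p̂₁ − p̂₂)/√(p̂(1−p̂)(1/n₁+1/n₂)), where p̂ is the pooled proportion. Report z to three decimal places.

p̂₁ = 643/1548 ≈ 0.41537, p̂₂ = 717/1622 ≈ 0.44205.
Pooled p̂ = (643+717)/(1548+1622) = 1360/3170 = 0.42902.
SE = √(p̂(1−p̂)(1/n₁+1/n₂)) = √(0.42902·0.57098·0.00126252) = √(0.000309269) = 0.01759.
z = (0.41537 − 0.44205)/0.01759 = -0.02668/0.01759 = -1.517.
p-value = 2·P(Z > 1.517) ≈ 0.1294, so at α = 0.05 we fail to reject H₀.

z = -1.517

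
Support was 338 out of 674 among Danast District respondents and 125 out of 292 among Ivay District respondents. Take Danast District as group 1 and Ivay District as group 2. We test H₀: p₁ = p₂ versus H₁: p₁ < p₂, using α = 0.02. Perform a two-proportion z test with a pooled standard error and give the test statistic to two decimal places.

z = 2.10

p̂₁ = 338/674 = 0.5015, p̂₂ = 125/292 = 0.4281.
Pooled p̂ = (338+125)/(674+292) = 463/966 = 0.4793.
SE = √(0.249571 × 0.00490834) = 0.0350.
z = (0.5015 − 0.4281)/0.0350 = 0.0734/0.0350 = 2.10.
p-value = P(Z < 2.097) ≈ 0.9820, so at α = 0.02 we fail to reject H₀.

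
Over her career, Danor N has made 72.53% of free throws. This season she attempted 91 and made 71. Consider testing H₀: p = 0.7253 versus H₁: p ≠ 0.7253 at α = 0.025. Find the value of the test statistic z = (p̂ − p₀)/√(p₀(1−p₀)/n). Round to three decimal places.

p̂ = 71/91 ≈ 0.78022.
SE = √(p₀(1−p₀)/n) = √(0.19924/91) = 0.04679.
z = (0.78022 − 0.7253)/0.04679 = 0.05492/0.04679 = 1.174.
p-value = 2·P(Z > 1.174) ≈ 0.2405. With α = 0.025, fail to reject H₀.

z = 1.174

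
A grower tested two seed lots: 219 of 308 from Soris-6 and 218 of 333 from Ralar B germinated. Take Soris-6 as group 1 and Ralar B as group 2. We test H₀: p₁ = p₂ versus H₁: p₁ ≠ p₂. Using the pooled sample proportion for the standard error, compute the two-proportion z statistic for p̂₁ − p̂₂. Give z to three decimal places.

z = 1.531

p̂₁ = 219/308 ≈ 0.711039, p̂₂ = 218/333 ≈ 0.654655.
Pooled p̂ = (219+218)/(308+333) = 437/641 = 0.681747.
SE = √(0.216968 × 0.00624976) = 0.036824.
z = (0.711039 − 0.654655)/0.036824 = 0.056384/0.036824 = 1.531.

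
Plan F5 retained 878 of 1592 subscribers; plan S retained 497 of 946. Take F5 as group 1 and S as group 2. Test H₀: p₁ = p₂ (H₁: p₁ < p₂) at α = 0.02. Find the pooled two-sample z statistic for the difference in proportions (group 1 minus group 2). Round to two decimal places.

p̂₁ = 878/1592 ≈ 0.55151, p̂₂ = 497/946 ≈ 0.52537.
Pooled p̂ = (878+497)/(1592+946) = 1375/2538 = 0.54177.
SE = √(0.248256 × 0.00168522) = 0.02045.
z = (0.55151 − 0.52537)/0.02045 = 0.02614/0.02045 = 1.28.
p-value = P(Z < 1.278) ≈ 0.8994, so at α = 0.02 we fail to reject H₀.

z = 1.28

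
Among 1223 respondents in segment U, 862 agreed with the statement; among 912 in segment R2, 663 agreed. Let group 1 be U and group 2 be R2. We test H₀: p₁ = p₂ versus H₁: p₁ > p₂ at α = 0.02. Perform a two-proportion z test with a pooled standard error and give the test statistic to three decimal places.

z = -1.121

p̂₁ = 862/1223 = 0.70482, p̂₂ = 663/912 = 0.72697.
Pooled p̂ = (862+663)/(1223+912) = 1525/2135 = 0.71429.
SE = √(0.204082 × 0.00191415) = 0.01976.
z = (0.70482 − 0.72697)/0.01976 = -0.02215/0.01976 = -1.121.
p-value = P(Z > -1.121) ≈ 0.8688. With α = 0.02, fail to reject H₀.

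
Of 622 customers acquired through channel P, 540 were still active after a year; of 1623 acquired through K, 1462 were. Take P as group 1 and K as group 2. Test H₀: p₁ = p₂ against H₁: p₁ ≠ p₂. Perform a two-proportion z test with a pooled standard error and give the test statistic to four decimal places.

z = -2.2274

p̂₁ = 540/622 = 0.868167, p̂₂ = 1462/1623 = 0.900801.
Pooled p̂ = (540+1462)/(622+1623) = 2002/2245 = 0.891759.
SE = √(0.0965245 × 0.00222386) = 0.014651.
z = (0.868167 − 0.900801)/0.014651 = -0.032634/0.014651 = -2.2274.
Two-sided p-value ≈ 2·Φ(−2.227) = 0.0259.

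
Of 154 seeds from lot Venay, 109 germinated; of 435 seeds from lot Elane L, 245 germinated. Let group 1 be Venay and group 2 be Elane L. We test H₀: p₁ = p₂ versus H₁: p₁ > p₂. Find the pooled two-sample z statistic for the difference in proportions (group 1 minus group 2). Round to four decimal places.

z = 3.1486

p̂₁ = 109/154 ≈ 0.707792, p̂₂ = 245/435 ≈ 0.563218.
Pooled p̂ = (109+245)/(154+435) = 354/589 = 0.601019.
SE = √(p̂(1−p̂)(1/n₁+1/n₂)) = √(0.601019·0.398981·0.00879236) = √(0.00210837) = 0.045917.
z = (0.707792 − 0.563218)/0.045917 = 0.144574/0.045917 = 3.1486.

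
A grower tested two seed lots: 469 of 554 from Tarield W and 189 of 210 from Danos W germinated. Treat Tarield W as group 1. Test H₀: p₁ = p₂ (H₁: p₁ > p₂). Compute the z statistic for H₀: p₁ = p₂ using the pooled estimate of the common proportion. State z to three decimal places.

p̂₁ = 469/554 = 0.846570, p̂₂ = 189/210 = 0.900000.
Pooled p̂ = (469+189)/(554+210) = 658/764 = 0.861257.
SE = √(p̂(1−p̂)(1/n₁+1/n₂)) = √(0.861257·0.138743·0.00656696) = √(0.00078471) = 0.028013.
z = (0.846570 − 0.900000)/0.028013 = -0.053430/0.028013 = -1.907.
p-value = P(Z > -1.907) ≈ 0.9718.

z = -1.907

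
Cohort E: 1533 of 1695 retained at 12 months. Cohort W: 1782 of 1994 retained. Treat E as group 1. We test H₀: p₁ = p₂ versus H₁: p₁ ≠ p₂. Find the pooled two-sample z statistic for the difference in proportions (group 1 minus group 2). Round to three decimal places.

p̂₁ = 1533/1695 = 0.90442, p̂₂ = 1782/1994 = 0.89368.
Pooled p̂ = (1533+1782)/(1695+1994) = 3315/3689 = 0.89862.
SE = √(p̂(1−p̂)(1/n₁+1/n₂)) = √(0.89862·0.10138·0.00109148) = √(9.94378e-05) = 0.00997.
z = (0.90442 − 0.89368)/0.00997 = 0.01074/0.00997 = 1.077.
p-value = 2·P(Z > 1.077) ≈ 0.2813.

z = 1.077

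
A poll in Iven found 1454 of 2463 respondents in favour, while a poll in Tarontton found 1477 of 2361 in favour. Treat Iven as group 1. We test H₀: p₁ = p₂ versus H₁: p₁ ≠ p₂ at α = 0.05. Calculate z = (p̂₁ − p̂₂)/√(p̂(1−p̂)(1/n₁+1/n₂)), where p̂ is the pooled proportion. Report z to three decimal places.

p̂₁ = 1454/2463 ≈ 0.59034, p̂₂ = 1477/2361 ≈ 0.62558.
Pooled p̂ = (1454+1477)/(2463+2361) = 2931/4824 = 0.60759.
SE = √(p̂(1−p̂)(1/n₁+1/n₂)) = √(0.60759·0.39241·0.000829558) = √(0.000197787) = 0.01406.
z = (0.59034 − 0.62558)/0.01406 = -0.03524/0.01406 = -2.506.
p-value = 2·P(Z > 2.506) ≈ 0.0122; since p < α = 0.05, reject H₀.

z = -2.506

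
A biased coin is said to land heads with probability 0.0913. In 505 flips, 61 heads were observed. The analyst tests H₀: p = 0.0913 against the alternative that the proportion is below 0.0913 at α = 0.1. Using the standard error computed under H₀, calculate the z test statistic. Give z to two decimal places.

p̂ = 61/505 ≈ 0.1208.
Standard error under H₀: √(0.0913×0.9087/505) = 0.0128.
z = (0.1208 − 0.0913)/0.0128 = 0.0295/0.0128 = 2.30.
p-value = P(Z < 2.301) ≈ 0.9893, so at α = 0.1 we fail to reject H₀.

z = 2.30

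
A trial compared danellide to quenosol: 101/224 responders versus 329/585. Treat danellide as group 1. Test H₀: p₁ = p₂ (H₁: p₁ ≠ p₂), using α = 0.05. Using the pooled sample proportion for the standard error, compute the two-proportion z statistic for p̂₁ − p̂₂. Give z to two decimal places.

p̂₁ = 101/224 ≈ 0.4509, p̂₂ = 329/585 ≈ 0.5624.
Pooled p̂ = (101+329)/(224+585) = 430/809 = 0.5315.
SE = √(0.249006 × 0.00617369) = 0.0392.
z = (0.4509 − 0.5624)/0.0392 = -0.1115/0.0392 = -2.84.
p-value = 2·P(Z > 2.844) ≈ 0.0045. With α = 0.05, reject H₀.

z = -2.84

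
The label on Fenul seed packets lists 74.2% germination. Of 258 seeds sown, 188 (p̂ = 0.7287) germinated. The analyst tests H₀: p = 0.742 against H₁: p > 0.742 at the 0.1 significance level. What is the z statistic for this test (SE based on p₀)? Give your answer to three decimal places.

p̂ = 188/258 ≈ 0.72868.
SE = √(p₀(1−p₀)/n) = √(0.19144/258) = 0.02724.
z = (0.72868 − 0.742)/0.02724 = -0.01332/0.02724 = -0.489.
p-value = P(Z > -0.489) ≈ 0.6875; since p > α = 0.1, fail to reject H₀.

z = -0.489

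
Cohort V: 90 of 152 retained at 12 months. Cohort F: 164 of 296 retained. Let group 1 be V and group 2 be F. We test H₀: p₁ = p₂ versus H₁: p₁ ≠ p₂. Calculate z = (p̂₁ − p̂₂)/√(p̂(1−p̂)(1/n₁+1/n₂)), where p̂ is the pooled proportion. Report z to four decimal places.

p̂₁ = 90/152 ≈ 0.592105, p̂₂ = 164/296 ≈ 0.554054.
Pooled p̂ = (90+164)/(152+296) = 254/448 = 0.566964.
SE = √(p̂(1−p̂)(1/n₁+1/n₂)) = √(0.566964·0.433036·0.00995733) = √(0.00244468) = 0.049444.
z = (0.592105 − 0.554054)/0.049444 = 0.038051/0.049444 = 0.7696.

z = 0.7696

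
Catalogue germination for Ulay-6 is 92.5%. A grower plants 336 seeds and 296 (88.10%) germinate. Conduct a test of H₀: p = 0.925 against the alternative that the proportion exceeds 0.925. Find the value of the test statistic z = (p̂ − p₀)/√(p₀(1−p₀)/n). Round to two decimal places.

p̂ = 296/336 = 0.88095.
SE = √(p₀(1−p₀)/n) = √(0.069375/336) = 0.01437.
z = (0.88095 − 0.925)/0.01437 = -0.04405/0.01437 = -3.07.
p-value = P(Z > -3.065) ≈ 0.9989.

z = -3.07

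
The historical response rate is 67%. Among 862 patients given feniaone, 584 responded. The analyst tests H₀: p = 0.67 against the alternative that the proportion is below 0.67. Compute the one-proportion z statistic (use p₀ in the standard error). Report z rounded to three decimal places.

p̂ = 584/862 = 0.67749.
SE = √(p₀(1−p₀)/n) = √(0.2211/862) = 0.01602.
z = (0.67749 − 0.67)/0.01602 = 0.00749/0.01602 = 0.468.

z = 0.468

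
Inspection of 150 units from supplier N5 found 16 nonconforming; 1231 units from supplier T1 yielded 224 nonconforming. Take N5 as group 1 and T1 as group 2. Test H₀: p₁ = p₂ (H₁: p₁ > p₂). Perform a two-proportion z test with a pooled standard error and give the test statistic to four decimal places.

z = -2.2978

p̂₁ = 16/150 ≈ 0.106667, p̂₂ = 224/1231 ≈ 0.181966.
Pooled p̂ = (16+224)/(150+1231) = 240/1381 = 0.173787.
SE = √(p̂(1−p̂)(1/n₁+1/n₂)) = √(0.173787·0.826213·0.00747901) = √(0.00107388) = 0.032770.
z = (0.106667 − 0.181966)/0.032770 = -0.075299/0.032770 = -2.2978.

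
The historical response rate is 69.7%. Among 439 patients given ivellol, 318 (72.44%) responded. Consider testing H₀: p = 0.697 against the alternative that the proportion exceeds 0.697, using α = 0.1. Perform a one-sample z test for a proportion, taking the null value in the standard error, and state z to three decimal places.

z = 1.248

p̂ = 318/439 ≈ 0.72437.
SE = √(p₀(1−p₀)/n) = √(0.21119/439) = 0.02193.
z = (0.72437 − 0.697)/0.02193 = 0.02737/0.02193 = 1.248.
p-value = P(Z > 1.248) ≈ 0.1060. With α = 0.1, fail to reject H₀.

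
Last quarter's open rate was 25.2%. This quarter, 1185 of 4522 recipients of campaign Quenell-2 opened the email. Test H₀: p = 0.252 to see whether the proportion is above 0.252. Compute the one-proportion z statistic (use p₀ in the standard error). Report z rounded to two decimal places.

z = 1.56

p̂ = 1185/4522 = 0.26205.
SE = √(p₀(1−p₀)/n) = √(0.1885/4522) = 0.00646.
z = (0.26205 − 0.252)/0.00646 = 0.01005/0.00646 = 1.56.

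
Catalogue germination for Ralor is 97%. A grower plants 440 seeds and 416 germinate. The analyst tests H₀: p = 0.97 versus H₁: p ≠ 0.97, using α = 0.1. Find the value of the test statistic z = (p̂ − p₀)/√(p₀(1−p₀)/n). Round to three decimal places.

z = -3.018

p̂ = 416/440 = 0.945455.
Under H₀, SE = √(0.97·0.03/440) = √(6.61364e-05) = 0.008132.
z = (0.945455 − 0.97)/0.008132 = -0.024545/0.008132 = -3.018.
p-value = 2·P(Z > 3.018) ≈ 0.0025, so at α = 0.1 we reject H₀.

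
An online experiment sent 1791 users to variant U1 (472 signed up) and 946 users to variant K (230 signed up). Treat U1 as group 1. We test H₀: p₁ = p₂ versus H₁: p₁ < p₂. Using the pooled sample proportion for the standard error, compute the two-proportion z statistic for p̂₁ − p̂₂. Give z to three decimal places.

z = 1.163

p̂₁ = 472/1791 = 0.26354, p̂₂ = 230/946 = 0.24313.
Pooled p̂ = (472+230)/(1791+946) = 702/2737 = 0.25649.
SE = √(0.190701 × 0.00161543) = 0.01755.
z = (0.26354 − 0.24313)/0.01755 = 0.02041/0.01755 = 1.163.
p-value = P(Z < 1.163) ≈ 0.8776.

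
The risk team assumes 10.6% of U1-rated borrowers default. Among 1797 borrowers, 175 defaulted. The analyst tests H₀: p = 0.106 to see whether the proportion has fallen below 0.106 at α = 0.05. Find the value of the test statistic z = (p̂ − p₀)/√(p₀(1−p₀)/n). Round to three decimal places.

z = -1.186

p̂ = 175/1797 ≈ 0.097385.
Standard error under H₀: √(0.106×0.894/1797) = 0.007262.
z = (0.097385 − 0.106)/0.007262 = -0.008615/0.007262 = -1.186.
p-value = P(Z < -1.186) ≈ 0.1177. With α = 0.05, fail to reject H₀.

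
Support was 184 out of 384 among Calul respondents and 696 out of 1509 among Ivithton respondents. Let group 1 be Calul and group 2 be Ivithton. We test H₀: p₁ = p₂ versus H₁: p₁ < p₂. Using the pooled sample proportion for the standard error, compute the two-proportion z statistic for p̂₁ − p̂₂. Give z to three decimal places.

z = 0.629

p̂₁ = 184/384 = 0.47917, p̂₂ = 696/1509 = 0.46123.
Pooled p̂ = (184+696)/(384+1509) = 880/1893 = 0.46487.
SE = √(p̂(1−p̂)(1/n₁+1/n₂)) = √(0.46487·0.53513·0.00326686) = √(0.000812683) = 0.02851.
z = (0.47917 − 0.46123)/0.02851 = 0.01794/0.02851 = 0.629.
p-value = P(Z < 0.629) ≈ 0.7354.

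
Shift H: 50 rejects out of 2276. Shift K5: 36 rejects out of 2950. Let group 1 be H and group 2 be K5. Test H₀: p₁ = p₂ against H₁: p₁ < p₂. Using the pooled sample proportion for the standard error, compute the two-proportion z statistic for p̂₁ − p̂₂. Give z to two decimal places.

z = 2.75

p̂₁ = 50/2276 = 0.02197, p̂₂ = 36/2950 = 0.01220.
Pooled p̂ = (50+36)/(2276+2950) = 86/5226 = 0.01646.
SE = √(p̂(1−p̂)(1/n₁+1/n₂)) = √(0.01646·0.98354·0.00077835) = √(1.25979e-05) = 0.00355.
z = (0.02197 − 0.01220)/0.00355 = 0.00977/0.00355 = 2.75.
p-value = P(Z < 2.751) ≈ 0.9970.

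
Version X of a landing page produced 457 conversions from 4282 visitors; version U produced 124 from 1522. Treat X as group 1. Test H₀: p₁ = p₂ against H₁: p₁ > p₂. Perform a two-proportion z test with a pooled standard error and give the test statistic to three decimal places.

z = 2.820

p̂₁ = 457/4282 = 0.1067258, p̂₂ = 124/1522 = 0.0814717.
Pooled p̂ = (457+124)/(4282+1522) = 581/5804 = 0.1001034.
SE = √(0.0900827 × 0.000890566) = 0.0089568.
z = (0.1067258 − 0.0814717)/0.0089568 = 0.0252541/0.0089568 = 2.820.
p-value = P(Z > 2.820) ≈ 0.0024.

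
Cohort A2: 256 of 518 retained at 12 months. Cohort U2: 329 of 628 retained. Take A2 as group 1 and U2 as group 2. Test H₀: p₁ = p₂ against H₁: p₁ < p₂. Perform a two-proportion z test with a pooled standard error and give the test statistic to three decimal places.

z = -1.000

p̂₁ = 256/518 = 0.49421, p̂₂ = 329/628 = 0.52389.
Pooled p̂ = (256+329)/(518+628) = 585/1146 = 0.51047.
SE = √(p̂(1−p̂)(1/n₁+1/n₂)) = √(0.51047·0.48953·0.00352286) = √(0.000880328) = 0.02967.
z = (0.49421 − 0.52389)/0.02967 = -0.02968/0.02967 = -1.000.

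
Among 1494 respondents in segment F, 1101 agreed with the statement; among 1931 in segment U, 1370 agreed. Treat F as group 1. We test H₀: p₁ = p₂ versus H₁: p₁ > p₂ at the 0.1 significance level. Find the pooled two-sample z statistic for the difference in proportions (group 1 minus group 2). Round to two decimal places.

z = 1.78

p̂₁ = 1101/1494 ≈ 0.7369, p̂₂ = 1370/1931 ≈ 0.7095.
Pooled p̂ = (1101+1370)/(1494+1931) = 2471/3425 = 0.7215.
SE = √(0.200956 × 0.00118721) = 0.0154.
z = (0.7369 − 0.7095)/0.0154 = 0.0274/0.0154 = 1.78.
p-value = P(Z > 1.779) ≈ 0.0377, so at α = 0.1 we reject H₀.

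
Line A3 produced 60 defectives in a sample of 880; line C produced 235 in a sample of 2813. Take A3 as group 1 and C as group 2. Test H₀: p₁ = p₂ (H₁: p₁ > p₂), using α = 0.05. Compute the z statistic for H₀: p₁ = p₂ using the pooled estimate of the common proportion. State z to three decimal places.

z = -1.467

p̂₁ = 60/880 ≈ 0.06818, p̂₂ = 235/2813 ≈ 0.08354.
Pooled p̂ = (60+235)/(880+2813) = 295/3693 = 0.07988.
SE = √(p̂(1−p̂)(1/n₁+1/n₂)) = √(0.07988·0.92012·0.00149186) = √(0.000109651) = 0.01047.
z = (0.06818 − 0.08354)/0.01047 = -0.01536/0.01047 = -1.467.
p-value = P(Z > -1.467) ≈ 0.9288. With α = 0.05, fail to reject H₀.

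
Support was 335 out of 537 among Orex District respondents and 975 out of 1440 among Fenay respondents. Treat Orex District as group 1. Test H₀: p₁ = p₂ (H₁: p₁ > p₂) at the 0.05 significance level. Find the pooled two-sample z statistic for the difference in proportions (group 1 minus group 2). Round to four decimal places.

z = -2.2273

p̂₁ = 335/537 ≈ 0.623836, p̂₂ = 975/1440 ≈ 0.677083.
Pooled p̂ = (335+975)/(537+1440) = 1310/1977 = 0.662620.
SE = √(0.223555 × 0.00255664) = 0.023907.
z = (0.623836 − 0.677083)/0.023907 = -0.053247/0.023907 = -2.2273.
p-value = P(Z > -2.227) ≈ 0.9870. With α = 0.05, fail to reject H₀.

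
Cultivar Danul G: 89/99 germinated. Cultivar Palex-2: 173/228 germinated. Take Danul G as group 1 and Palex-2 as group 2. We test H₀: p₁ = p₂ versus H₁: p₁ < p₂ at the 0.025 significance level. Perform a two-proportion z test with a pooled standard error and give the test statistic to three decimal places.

p̂₁ = 89/99 ≈ 0.89899, p̂₂ = 173/228 ≈ 0.75877.
Pooled p̂ = (89+173)/(99+228) = 262/327 = 0.80122.
SE = √(p̂(1−p̂)(1/n₁+1/n₂)) = √(0.80122·0.19878·0.014487) = √(0.00230726) = 0.04803.
z = (0.89899 − 0.75877)/0.04803 = 0.14022/0.04803 = 2.919.
p-value = P(Z < 2.919) ≈ 0.9982, so at α = 0.025 we fail to reject H₀.

z = 2.919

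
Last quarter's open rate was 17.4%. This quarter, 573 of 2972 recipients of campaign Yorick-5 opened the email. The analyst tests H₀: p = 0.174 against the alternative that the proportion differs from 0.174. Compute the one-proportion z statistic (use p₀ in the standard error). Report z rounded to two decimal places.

p̂ = 573/2972 ≈ 0.192799.
Under H₀, SE = √(0.174·0.826/2972) = √(4.83594e-05) = 0.006954.
z = (0.192799 − 0.174)/0.006954 = 0.018799/0.006954 = 2.70.

z = 2.70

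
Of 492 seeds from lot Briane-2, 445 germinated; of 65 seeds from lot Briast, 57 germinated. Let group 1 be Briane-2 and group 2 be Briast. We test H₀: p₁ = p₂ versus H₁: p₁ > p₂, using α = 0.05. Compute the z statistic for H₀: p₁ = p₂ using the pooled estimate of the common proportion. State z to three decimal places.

p̂₁ = 445/492 ≈ 0.90447, p̂₂ = 57/65 ≈ 0.87692.
Pooled p̂ = (445+57)/(492+65) = 502/557 = 0.90126.
SE = √(0.088993 × 0.0174171) = 0.03937.
z = (0.90447 − 0.87692)/0.03937 = 0.02755/0.03937 = 0.700.
p-value = P(Z > 0.700) ≈ 0.2420; since p > α = 0.05, fail to reject H₀.

z = 0.700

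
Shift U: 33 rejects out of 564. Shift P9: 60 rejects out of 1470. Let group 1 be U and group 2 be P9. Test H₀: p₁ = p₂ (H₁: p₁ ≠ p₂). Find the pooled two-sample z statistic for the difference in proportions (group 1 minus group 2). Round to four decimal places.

p̂₁ = 33/564 = 0.0585106, p̂₂ = 60/1470 = 0.0408163.
Pooled p̂ = (33+60)/(564+1470) = 93/2034 = 0.0457227.
SE = √(0.0436321 × 0.00245332) = 0.0103462.
z = (0.0585106 − 0.0408163)/0.0103462 = 0.0176943/0.0103462 = 1.7102.
Two-sided p-value ≈ 2·Φ(−1.710) = 0.0872.

z = 1.7102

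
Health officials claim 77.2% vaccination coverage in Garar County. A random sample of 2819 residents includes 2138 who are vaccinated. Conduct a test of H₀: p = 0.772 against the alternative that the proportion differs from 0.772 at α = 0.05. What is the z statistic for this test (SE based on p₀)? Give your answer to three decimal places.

p̂ = 2138/2819 ≈ 0.758425.
Standard error under H₀: √(0.772×0.228/2819) = 0.007902.
z = (0.758425 − 0.772)/0.007902 = -0.013575/0.007902 = -1.718.
Two-sided p-value ≈ 2·Φ(−1.718) = 0.0858; since p > α = 0.05, fail to reject H₀.

z = -1.718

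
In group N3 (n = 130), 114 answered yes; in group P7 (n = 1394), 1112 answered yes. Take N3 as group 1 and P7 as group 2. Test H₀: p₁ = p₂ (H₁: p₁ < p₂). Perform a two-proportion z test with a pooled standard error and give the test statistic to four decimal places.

p̂₁ = 114/130 ≈ 0.876923, p̂₂ = 1112/1394 ≈ 0.797704.
Pooled p̂ = (114+1112)/(130+1394) = 1226/1524 = 0.804462.
SE = √(p̂(1−p̂)(1/n₁+1/n₂)) = √(0.804462·0.195538·0.00840967) = √(0.00132287) = 0.036371.
z = (0.876923 − 0.797704)/0.036371 = 0.079219/0.036371 = 2.1781.

z = 2.1781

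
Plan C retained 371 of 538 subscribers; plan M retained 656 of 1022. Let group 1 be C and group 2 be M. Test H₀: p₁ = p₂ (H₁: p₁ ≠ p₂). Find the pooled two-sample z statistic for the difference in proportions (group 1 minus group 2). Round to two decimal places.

z = 1.89

p̂₁ = 371/538 ≈ 0.6896, p̂₂ = 656/1022 ≈ 0.6419.
Pooled p̂ = (371+656)/(538+1022) = 1027/1560 = 0.6583.
SE = √(0.224931 × 0.00283721) = 0.0253.
z = (0.6896 − 0.6419)/0.0253 = 0.0477/0.0253 = 1.89.
Two-sided p-value ≈ 2·Φ(−1.889) = 0.0589.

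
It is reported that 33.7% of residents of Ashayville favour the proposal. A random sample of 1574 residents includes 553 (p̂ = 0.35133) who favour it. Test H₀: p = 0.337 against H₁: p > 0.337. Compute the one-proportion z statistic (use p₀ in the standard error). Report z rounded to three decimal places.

z = 1.203

p̂ = 553/1574 ≈ 0.35133.
SE = √(p₀(1−p₀)/n) = √(0.22343/1574) = 0.01191.
z = (0.35133 − 0.337)/0.01191 = 0.01433/0.01191 = 1.203.
p-value = P(Z > 1.203) ≈ 0.1145.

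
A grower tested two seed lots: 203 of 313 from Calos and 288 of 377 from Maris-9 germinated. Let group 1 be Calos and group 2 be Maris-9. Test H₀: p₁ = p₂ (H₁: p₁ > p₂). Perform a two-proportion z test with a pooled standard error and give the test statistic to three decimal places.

z = -3.330

p̂₁ = 203/313 ≈ 0.648562, p̂₂ = 288/377 ≈ 0.763926.
Pooled p̂ = (203+288)/(313+377) = 491/690 = 0.711594.
SE = √(0.205228 × 0.00584741) = 0.034642.
z = (0.648562 − 0.763926)/0.034642 = -0.115364/0.034642 = -3.330.
p-value = P(Z > -3.330) ≈ 0.9996.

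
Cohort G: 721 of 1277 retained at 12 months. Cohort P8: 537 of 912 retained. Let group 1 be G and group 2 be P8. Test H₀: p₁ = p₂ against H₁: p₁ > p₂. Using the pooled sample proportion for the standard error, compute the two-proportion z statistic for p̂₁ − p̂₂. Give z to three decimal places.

z = -1.130

p̂₁ = 721/1277 ≈ 0.56460, p̂₂ = 537/912 ≈ 0.58882.
Pooled p̂ = (721+537)/(1277+912) = 1258/2189 = 0.57469.
SE = √(p̂(1−p̂)(1/n₁+1/n₂)) = √(0.57469·0.42531·0.00187958) = √(0.000459408) = 0.02143.
z = (0.56460 − 0.58882)/0.02143 = -0.02422/0.02143 = -1.130.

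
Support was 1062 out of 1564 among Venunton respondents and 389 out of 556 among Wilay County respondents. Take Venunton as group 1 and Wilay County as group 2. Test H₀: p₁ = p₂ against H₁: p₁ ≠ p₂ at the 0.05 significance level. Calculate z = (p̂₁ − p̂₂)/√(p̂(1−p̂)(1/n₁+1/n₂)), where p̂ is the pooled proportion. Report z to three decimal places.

z = -0.898

p̂₁ = 1062/1564 ≈ 0.67903, p̂₂ = 389/556 ≈ 0.69964.
Pooled p̂ = (1062+389)/(1564+556) = 1451/2120 = 0.68443.
SE = √(0.215984 × 0.00243795) = 0.02295.
z = (0.67903 − 0.69964)/0.02295 = -0.02061/0.02295 = -0.898.
Two-sided p-value ≈ 2·Φ(−0.898) = 0.3690. With α = 0.05, fail to reject H₀.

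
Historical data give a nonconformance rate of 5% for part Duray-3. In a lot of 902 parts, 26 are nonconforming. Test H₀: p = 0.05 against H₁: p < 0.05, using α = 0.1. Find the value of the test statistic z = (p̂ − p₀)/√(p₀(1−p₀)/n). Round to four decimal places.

z = -2.9180

p̂ = 26/902 ≈ 0.0288248.
Under H₀, SE = √(0.05·0.95/902) = √(5.26608e-05) = 0.0072568.
z = (0.0288248 − 0.05)/0.0072568 = -0.0211752/0.0072568 = -2.9180.
p-value = P(Z < -2.918) ≈ 0.0018. With α = 0.1, reject H₀.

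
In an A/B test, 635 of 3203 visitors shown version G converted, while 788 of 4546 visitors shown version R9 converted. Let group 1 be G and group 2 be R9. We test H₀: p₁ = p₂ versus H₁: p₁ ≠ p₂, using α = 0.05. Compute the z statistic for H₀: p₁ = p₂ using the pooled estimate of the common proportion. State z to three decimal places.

p̂₁ = 635/3203 ≈ 0.19825, p̂₂ = 788/4546 ≈ 0.17334.
Pooled p̂ = (635+788)/(3203+4546) = 1423/7749 = 0.18364.
SE = √(p̂(1−p̂)(1/n₁+1/n₂)) = √(0.18364·0.81636·0.000532181) = √(7.97815e-05) = 0.00893.
z = (0.19825 − 0.17334)/0.00893 = 0.02491/0.00893 = 2.789.
p-value = 2·P(Z > 2.789) ≈ 0.0053. With α = 0.05, reject H₀.

z = 2.789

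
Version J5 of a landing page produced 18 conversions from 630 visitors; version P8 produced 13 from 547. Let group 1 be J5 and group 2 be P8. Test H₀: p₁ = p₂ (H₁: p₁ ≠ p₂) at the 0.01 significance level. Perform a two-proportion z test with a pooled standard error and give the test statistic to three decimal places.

p̂₁ = 18/630 = 0.02857, p̂₂ = 13/547 = 0.02377.
Pooled p̂ = (18+13)/(630+547) = 31/1177 = 0.02634.
SE = √(0.0256444 × 0.00341546) = 0.00936.
z = (0.02857 − 0.02377)/0.00936 = 0.00480/0.00936 = 0.513.
p-value = 2·P(Z > 0.513) ≈ 0.6076, so at α = 0.01 we fail to reject H₀.

z = 0.513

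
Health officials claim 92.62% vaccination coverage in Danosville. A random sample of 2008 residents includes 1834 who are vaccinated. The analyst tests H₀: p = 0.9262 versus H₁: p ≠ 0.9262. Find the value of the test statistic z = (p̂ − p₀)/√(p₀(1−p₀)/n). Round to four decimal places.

z = -2.2030

p̂ = 1834/2008 ≈ 0.9133466.
SE = √(p₀(1−p₀)/n) = √(0.068354/2008) = 0.0058344.
z = (0.9133466 − 0.9262)/0.0058344 = -0.0128534/0.0058344 = -2.2030.
p-value = 2·P(Z > 2.203) ≈ 0.0276.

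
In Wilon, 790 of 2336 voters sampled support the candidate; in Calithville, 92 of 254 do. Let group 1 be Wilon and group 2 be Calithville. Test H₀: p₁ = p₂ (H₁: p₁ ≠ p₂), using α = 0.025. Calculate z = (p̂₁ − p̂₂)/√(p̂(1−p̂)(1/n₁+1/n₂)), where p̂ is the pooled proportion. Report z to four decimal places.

p̂₁ = 790/2336 ≈ 0.338185, p̂₂ = 92/254 ≈ 0.362205.
Pooled p̂ = (790+92)/(2336+254) = 882/2590 = 0.340541.
SE = √(p̂(1−p̂)(1/n₁+1/n₂)) = √(0.340541·0.659459·0.00436509) = √(0.00098028) = 0.031309.
z = (0.338185 − 0.362205)/0.031309 = -0.024020/0.031309 = -0.7672.
p-value = 2·P(Z > 0.767) ≈ 0.4430; since p > α = 0.025, fail to reject H₀.

z = -0.7672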